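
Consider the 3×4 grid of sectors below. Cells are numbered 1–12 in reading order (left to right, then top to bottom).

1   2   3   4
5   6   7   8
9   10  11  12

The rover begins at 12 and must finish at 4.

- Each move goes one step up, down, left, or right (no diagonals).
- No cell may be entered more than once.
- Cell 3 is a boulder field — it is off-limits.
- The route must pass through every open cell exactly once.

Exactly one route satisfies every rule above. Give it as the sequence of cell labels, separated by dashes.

Need to visit all 11 open cells exactly once, starting at 12 and ending at 4.
Cell 1 has only two open neighbours (5 and 2), so the path must pass straight through it: one of those is the cell it's entered from and the other is where it exits.
Route from 12: left 3 to 9, up 2 to 1, right 1 to 2, down 1 to 6, right 2 to 8, up 1 to 4 — 10 moves in all.
Check: all 11 open cells covered.

12 - 11 - 10 - 9 - 5 - 1 - 2 - 6 - 7 - 8 - 4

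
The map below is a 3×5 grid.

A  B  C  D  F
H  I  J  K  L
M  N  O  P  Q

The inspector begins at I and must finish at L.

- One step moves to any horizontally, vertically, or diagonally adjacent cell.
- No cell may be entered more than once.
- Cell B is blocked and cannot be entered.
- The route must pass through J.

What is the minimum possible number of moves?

3

Any route passes through J somewhere between I and L. Summing Chebyshev distances along the two legs (I → J → L) gives a lower bound of 1 + 2 = 3 moves.
A route of 3 moves achieves this: I → J → D → L.
Since 3 matches the lower bound, it is optimal.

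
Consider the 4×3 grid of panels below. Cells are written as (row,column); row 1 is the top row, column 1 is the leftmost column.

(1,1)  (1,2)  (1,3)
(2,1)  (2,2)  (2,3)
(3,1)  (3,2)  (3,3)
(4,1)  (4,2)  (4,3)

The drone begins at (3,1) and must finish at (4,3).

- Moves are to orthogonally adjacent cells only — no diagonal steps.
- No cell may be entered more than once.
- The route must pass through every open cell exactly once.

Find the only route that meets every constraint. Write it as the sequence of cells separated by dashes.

Need to visit all 12 open cells exactly once, starting at (3,1) and ending at (4,3).
Cell (1,1) has only two open neighbours ((2,1) and (1,2)), so the path must pass straight through it: one of those is the cell it's entered from and the other is where it exits.
Route from (3,1): down 1 to (4,1), right 1 to (4,2), up 2 to (2,2), left 1 to (2,1), up 1 to (1,1), right 2 to (1,3), down 3 to (4,3) — 11 moves in all.
Check: all 12 open cells covered.

(3,1) - (4,1) - (4,2) - (3,2) - (2,2) - (2,1) - (1,1) - (1,2) - (1,3) - (2,3) - (3,3) - (4,3)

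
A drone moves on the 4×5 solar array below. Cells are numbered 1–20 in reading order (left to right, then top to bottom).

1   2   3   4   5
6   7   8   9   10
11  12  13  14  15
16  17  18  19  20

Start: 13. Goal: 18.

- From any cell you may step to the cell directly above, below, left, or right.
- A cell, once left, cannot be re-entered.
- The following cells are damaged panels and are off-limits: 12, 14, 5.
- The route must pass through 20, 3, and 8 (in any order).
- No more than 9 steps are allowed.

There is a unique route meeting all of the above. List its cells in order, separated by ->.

13 -> 8 -> 3 -> 4 -> 9 -> 10 -> 15 -> 20 -> 19 -> 18

The 9-move cap with required stops at 20, 3, 8 leaves no slack for detours.
Route from 13: 2× up (reaching 3), right to 4, down to 9, right to 10, 2× down (reaching 20), 2× left (reaching 18) — 9 moves in all.
Check: all required cells visited; 9 ≤ 9 moves.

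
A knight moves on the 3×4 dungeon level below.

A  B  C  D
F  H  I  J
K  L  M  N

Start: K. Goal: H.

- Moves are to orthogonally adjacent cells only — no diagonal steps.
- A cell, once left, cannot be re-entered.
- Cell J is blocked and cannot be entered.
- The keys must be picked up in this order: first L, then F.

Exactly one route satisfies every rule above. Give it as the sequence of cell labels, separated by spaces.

The waypoints must appear in the order L, F, with no cell reused.
Route from K: 2× right (reaching M), 2× up (reaching C), 2× left (reaching A), down to F, right to H — 8 moves in all.
Check: order respected (L at step 1, F at step 7).

K L M I C B A F H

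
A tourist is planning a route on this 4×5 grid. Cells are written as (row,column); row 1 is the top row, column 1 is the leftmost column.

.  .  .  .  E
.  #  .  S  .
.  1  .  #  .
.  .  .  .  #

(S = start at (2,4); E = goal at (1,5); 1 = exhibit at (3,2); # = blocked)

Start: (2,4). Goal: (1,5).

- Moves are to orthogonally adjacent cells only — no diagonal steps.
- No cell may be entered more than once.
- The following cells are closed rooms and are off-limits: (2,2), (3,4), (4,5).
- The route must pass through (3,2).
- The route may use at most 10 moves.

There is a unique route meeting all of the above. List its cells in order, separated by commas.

(2,4), (2,3), (3,3), (3,2), (3,1), (2,1), (1,1), (1,2), (1,3), (1,4), (1,5)

The 10-move cap with required stops at (3,2) leaves no slack for detours.
Route from (2,4): left 1 to (2,3), down 1 to (3,3), left 2 to (3,1), up 2 to (1,1), right 4 to (1,5) — 10 moves in all.
Check: all required cells visited; 10 ≤ 10 moves.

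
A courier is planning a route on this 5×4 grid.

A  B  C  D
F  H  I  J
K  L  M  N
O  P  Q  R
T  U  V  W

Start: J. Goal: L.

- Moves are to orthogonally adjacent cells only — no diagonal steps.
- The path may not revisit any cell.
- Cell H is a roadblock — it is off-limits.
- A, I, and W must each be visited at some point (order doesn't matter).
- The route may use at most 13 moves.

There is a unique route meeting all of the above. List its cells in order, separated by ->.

Any route must reach A, I, and W and still end at L within 13 moves, so the order of the required stops is forced.
Route from J: 3× down (reaching W), left to V, 4× up (reaching C), 2× left (reaching A), 2× down (reaching K), right to L — 13 moves in all.
Check: all required cells visited; 13 ≤ 13 moves.

J -> N -> R -> W -> V -> Q -> M -> I -> C -> B -> A -> F -> K -> L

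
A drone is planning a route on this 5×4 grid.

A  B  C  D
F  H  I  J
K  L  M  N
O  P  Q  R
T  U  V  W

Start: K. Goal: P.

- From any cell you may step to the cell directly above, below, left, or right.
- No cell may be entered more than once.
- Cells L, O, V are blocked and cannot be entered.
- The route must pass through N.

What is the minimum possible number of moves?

Any route passes through N somewhere between K and P. Summing Manhattan distances along the two legs (K → N → P) gives a lower bound of 3 + 3 = 6 moves.
That bound ignores the blocked cells. Measuring each leg by the fewest moves that actually steer around them (K→N: 5; N→P: 3) raises the lower bound to 8.
A route of 8 moves exists: K → F → H → I → M → N → R → Q → P.
Since 8 matches that lower bound, it is optimal.

8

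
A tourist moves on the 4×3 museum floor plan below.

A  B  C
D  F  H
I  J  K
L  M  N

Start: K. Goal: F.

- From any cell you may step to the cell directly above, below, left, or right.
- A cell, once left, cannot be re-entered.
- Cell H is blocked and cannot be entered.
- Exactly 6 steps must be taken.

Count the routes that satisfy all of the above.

Need simple routes of exactly 6 moves from K to F (Manhattan distance 2, so 2 moves are spent on a detour and 2 undoing it).
Enumerating: K N M J I D F | K N M L I D F | K N M L I J F | K J M L I D F | K J I D A B F.
That gives 5 routes.

5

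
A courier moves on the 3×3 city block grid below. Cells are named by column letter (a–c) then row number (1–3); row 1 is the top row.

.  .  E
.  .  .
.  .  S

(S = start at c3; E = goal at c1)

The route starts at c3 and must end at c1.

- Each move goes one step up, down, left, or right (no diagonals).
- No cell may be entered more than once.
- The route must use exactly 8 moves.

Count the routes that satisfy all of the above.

2

Need simple routes of exactly 8 moves from c3 to c1 (Manhattan distance 2, so 3 moves are spent on a detour and 3 undoing it).
Enumerating: c3 c2 b2 b3 a3 a2 a1 b1 c1 | c3 b3 a3 a2 a1 b1 b2 c2 c1.
That gives 2 routes.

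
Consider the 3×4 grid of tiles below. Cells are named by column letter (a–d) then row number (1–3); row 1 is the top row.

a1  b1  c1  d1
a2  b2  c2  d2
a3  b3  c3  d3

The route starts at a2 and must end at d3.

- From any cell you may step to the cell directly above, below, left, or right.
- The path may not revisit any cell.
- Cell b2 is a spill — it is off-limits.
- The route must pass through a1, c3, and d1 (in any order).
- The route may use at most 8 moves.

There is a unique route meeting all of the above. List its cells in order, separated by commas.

a2, a1, b1, c1, d1, d2, c2, c3, d3

Any route must reach a1, c3, and d1 and still end at d3 within 8 moves, so the order of the required stops is forced.
Route from a2: up 1 to a1, right 3 to d1, down 1 to d2, left 1 to c2, down 1 to c3, right 1 to d3 — 8 moves in all.
Check: all required cells visited; 8 ≤ 8 moves.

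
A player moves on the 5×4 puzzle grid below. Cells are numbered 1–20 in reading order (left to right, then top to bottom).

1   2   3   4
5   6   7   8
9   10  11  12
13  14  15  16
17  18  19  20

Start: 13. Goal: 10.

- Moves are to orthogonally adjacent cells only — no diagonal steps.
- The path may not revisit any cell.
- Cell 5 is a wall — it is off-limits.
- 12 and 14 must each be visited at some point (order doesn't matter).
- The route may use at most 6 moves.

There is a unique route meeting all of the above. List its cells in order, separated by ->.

The budget equals the shortest possible length, so every move has to be on a shortest route through the required cells.
Route from 13: 3× right (reaching 16), up to 12, 2× left (reaching 10) — 6 moves in all.
Check: all required cells visited; 6 ≤ 6 moves.

13 -> 14 -> 15 -> 16 -> 12 -> 11 -> 10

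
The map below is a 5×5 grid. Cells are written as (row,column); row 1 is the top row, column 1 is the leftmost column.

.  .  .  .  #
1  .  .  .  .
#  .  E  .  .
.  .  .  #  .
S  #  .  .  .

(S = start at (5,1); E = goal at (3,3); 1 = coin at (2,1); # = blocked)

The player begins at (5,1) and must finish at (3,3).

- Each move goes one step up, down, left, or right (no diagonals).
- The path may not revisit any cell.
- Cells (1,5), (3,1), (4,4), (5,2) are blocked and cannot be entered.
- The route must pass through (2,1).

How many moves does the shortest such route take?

Any route passes through (2,1) somewhere between (5,1) and (3,3). Summing Manhattan distances along the two legs ((5,1) → (2,1) → (3,3)) gives a lower bound of 3 + 3 = 6 moves.
That bound ignores the blocked cells. Measuring each leg by the fewest moves that actually steer around them ((5,1)→(2,1): 5; (2,1)→(3,3): 3) raises the lower bound to 8.
The shortest route satisfying every rule uses 10 moves: (5,1) → (4,1) → (4,2) → (3,2) → (2,2) → (2,1) → (1,1) → (1,2) → (1,3) → (2,3) → (3,3).
The no-revisit rule (legs can't share cells) pushes the minimum above the 8-move bound; an exhaustive check rules out every length from 8 to 9, leaving 10 as the minimum.

10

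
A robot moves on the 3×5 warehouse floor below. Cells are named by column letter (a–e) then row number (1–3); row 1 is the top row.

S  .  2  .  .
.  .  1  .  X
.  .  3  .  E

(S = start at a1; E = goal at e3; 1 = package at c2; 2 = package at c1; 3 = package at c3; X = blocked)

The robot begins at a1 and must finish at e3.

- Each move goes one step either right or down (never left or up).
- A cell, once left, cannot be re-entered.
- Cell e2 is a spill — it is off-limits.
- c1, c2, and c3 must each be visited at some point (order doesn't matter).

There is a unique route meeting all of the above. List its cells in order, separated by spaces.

a1 b1 c1 c2 c3 d3 e3

Moves only go right or down, so the column and row indices never decrease.
Route from a1: right 2 to c1, down 2 to c3, right 2 to e3 — 6 moves in all.
Check: all required cells visited.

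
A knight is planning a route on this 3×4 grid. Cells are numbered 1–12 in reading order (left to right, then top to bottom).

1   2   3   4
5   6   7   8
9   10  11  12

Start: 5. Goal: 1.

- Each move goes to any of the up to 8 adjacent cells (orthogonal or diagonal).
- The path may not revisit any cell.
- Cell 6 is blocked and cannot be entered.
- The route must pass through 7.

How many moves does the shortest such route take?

Any route passes through 7 somewhere between 5 and 1. Summing Chebyshev distances along the two legs (5 → 7 → 1) gives a lower bound of 2 + 2 = 4 moves.
A route of 4 moves achieves this: 5 → 10 → 7 → 2 → 1.
Since 4 matches the lower bound, it is optimal.

4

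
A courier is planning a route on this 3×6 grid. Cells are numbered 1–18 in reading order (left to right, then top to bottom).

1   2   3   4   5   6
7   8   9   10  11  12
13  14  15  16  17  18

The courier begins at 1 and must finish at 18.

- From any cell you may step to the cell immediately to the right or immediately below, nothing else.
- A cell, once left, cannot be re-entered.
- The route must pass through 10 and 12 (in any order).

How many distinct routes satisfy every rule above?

A right/down-only route from 1 to 18 makes exactly 2 down-moves and 5 right-moves in some order.
With no other constraints that would be C(7,2) = 21 routes.
A monotone route can only reach the required cells in the order 10, 12, so split there and multiply the segment counts: 1→10: 4; 10→12: 1; 12→18: 1; product = 4.
That gives 4 routes.

4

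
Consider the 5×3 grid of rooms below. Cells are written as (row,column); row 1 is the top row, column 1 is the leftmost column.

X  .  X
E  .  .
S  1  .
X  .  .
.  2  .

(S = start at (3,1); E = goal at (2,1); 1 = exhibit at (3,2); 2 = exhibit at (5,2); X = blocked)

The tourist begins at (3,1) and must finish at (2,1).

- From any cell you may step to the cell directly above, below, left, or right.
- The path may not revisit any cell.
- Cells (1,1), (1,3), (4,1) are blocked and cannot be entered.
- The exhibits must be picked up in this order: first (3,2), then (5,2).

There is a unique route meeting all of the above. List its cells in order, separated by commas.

The waypoints must appear in the order (3,2), (5,2), with no cell reused.
Route from (3,1): right 1 to (3,2), down 2 to (5,2), right 1 to (5,3), up 3 to (2,3), left 2 to (2,1) — 9 moves in all.
Check: order respected (1 at step 1, 2 at step 3).

(3,1), (3,2), (4,2), (5,2), (5,3), (4,3), (3,3), (2,3), (2,2), (2,1)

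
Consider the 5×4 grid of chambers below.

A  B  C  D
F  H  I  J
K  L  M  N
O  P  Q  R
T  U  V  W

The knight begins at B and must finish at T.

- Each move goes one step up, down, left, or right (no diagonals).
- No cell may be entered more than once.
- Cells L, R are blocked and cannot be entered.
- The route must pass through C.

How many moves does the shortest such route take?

Any route passes through C somewhere between B and T. Summing Manhattan distances along the two legs (B → C → T) gives a lower bound of 1 + 6 = 7 moves.
A route of 7 moves achieves this: B → C → I → M → Q → V → U → T.
Since 7 matches the lower bound, it is optimal.

7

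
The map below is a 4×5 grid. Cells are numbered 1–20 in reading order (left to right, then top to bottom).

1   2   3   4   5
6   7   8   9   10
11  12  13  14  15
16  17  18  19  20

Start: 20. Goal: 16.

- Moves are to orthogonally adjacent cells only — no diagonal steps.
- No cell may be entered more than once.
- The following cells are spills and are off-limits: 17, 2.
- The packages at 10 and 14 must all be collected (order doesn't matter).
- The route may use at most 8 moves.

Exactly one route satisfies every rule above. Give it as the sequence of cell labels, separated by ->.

Any route must reach 10 and 14 and still end at 16 within 8 moves, so the order of the required stops is forced.
Route from 20: 2× up (reaching 10), left to 9, down to 14, 3× left (reaching 11), down to 16 — 8 moves in all.
Check: all required cells visited; 8 ≤ 8 moves.

20 -> 15 -> 10 -> 9 -> 14 -> 13 -> 12 -> 11 -> 16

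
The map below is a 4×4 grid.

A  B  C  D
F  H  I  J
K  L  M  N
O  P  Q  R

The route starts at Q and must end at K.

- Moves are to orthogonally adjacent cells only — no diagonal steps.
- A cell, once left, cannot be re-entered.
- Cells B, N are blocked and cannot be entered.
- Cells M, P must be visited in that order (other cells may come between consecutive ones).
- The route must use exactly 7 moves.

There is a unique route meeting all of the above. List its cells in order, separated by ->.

Q -> M -> I -> H -> L -> P -> O -> K

The waypoints must appear in the order M, P, with no cell reused.
Route from Q: up 2 to I, left 1 to H, down 2 to P, left 1 to O, up 1 to K — 7 moves in all.
Check: order respected (M at step 1, P at step 5); 7 moves as required.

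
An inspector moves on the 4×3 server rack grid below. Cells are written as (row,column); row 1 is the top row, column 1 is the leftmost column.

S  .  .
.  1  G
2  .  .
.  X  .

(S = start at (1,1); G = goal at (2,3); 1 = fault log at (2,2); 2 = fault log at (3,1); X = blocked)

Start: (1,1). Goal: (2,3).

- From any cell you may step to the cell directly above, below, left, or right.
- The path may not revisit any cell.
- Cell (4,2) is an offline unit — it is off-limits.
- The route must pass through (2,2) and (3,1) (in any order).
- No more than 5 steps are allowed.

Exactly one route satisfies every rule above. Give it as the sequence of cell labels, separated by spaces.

Any route must reach (2,2) and (3,1) and still end at (2,3) within 5 moves, so the order of the required stops is forced.
Route from (1,1): 2× down (reaching (3,1)), right to (3,2), up to (2,2), right to (2,3) — 5 moves in all.
Check: all required cells visited; 5 ≤ 5 moves.

(1,1) (2,1) (3,1) (3,2) (2,2) (2,3)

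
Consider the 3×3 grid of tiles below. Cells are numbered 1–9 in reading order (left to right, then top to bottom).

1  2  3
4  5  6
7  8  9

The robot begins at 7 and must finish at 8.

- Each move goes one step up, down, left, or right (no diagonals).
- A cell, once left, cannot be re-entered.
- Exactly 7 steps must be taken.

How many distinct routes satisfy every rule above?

Need simple routes of exactly 7 moves from 7 to 8 (Manhattan distance 1, so 3 moves are spent on a detour and 3 undoing it).
Enumerating: 7 4 1 2 5 6 9 8 | 7 4 1 2 3 6 9 8 | 7 4 1 2 3 6 5 8 | 7 4 5 2 3 6 9 8.
That gives 4 routes.

4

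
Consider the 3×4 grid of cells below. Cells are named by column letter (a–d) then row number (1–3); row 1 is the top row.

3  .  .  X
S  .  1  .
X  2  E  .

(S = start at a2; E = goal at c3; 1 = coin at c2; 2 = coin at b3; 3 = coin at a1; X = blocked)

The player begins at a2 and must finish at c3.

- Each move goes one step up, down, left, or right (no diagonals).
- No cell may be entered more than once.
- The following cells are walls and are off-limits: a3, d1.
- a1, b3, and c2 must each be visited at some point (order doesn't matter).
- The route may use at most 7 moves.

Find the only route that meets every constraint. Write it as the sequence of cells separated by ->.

The budget equals the shortest possible length, so every move has to be on a shortest route through the required cells.
Route from a2: up to a1, 2× right (reaching c1), down to c2, left to b2, down to b3, right to c3 — 7 moves in all.
Check: all required cells visited; 7 ≤ 7 moves.

a2 -> a1 -> b1 -> c1 -> c2 -> b2 -> b3 -> c3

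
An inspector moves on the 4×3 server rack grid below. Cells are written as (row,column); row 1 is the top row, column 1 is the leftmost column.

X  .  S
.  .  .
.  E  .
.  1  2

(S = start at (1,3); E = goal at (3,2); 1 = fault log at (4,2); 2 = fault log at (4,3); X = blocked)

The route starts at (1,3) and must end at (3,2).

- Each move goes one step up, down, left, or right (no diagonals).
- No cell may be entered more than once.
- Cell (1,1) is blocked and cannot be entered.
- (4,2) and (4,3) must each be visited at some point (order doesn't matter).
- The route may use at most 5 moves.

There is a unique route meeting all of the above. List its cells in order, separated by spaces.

(1,3) (2,3) (3,3) (4,3) (4,2) (3,2)

The budget equals the shortest possible length, so every move has to be on a shortest route through the required cells.
Route from (1,3): down 3 to (4,3), left 1 to (4,2), up 1 to (3,2) — 5 moves in all.
Check: all required cells visited; 5 ≤ 5 moves.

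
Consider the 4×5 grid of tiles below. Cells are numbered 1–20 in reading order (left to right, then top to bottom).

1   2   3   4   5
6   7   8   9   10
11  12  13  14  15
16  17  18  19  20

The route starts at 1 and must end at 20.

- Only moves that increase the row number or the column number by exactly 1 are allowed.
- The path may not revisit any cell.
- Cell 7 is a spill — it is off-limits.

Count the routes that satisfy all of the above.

A right/down-only route from 1 to 20 makes exactly 3 down-moves and 4 right-moves in some order.
With no other constraints that would be C(7,3) = 35 routes.
Subtract routes through each blocked cell (inclusion–exclusion for overlaps): − through 7: 20 → 15.
That gives 15 routes.

15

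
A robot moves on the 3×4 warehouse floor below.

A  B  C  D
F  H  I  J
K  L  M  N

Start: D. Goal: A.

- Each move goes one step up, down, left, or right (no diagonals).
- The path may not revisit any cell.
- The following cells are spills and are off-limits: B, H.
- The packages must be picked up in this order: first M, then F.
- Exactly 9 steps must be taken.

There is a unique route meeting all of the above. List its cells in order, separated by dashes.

The waypoints must appear in the order M, F, with no cell reused.
Route from D: left 1 to C, down 1 to I, right 1 to J, down 1 to N, left 3 to K, up 2 to A — 9 moves in all.
Check: order respected (M at step 5, F at step 8); 9 moves as required.

D - C - I - J - N - M - L - K - F - A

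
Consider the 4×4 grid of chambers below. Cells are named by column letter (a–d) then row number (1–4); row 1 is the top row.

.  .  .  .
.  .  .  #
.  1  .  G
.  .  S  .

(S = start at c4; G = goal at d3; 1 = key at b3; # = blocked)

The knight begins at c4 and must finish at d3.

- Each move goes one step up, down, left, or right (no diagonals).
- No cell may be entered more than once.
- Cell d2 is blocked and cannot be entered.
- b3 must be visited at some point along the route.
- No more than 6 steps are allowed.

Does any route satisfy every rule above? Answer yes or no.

yes

One route that works: c4 → b4 → b3 → c3 → d3.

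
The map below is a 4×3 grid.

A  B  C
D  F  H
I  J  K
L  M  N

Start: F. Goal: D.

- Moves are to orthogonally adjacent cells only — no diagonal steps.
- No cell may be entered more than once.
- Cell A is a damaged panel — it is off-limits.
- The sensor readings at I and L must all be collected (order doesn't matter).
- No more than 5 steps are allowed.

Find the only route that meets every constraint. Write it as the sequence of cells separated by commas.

The 5-move cap with required stops at I, L leaves no slack for detours.
Route from F: 2× down (reaching M), left to L, 2× up (reaching D) — 5 moves in all.
Check: all required cells visited; 5 ≤ 5 moves.

F, J, M, L, I, D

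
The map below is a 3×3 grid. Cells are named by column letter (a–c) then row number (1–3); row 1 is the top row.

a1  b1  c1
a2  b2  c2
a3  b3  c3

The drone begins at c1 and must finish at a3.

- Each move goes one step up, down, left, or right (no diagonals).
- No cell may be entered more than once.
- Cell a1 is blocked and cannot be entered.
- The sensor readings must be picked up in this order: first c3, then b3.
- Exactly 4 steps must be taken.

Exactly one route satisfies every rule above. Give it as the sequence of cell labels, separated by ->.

c1 -> c2 -> c3 -> b3 -> a3

The waypoints must appear in the order c3, b3, with no cell reused.
Route from c1: down 2 to c3, left 2 to a3 — 4 moves in all.
Check: order respected (c3 at step 2, b3 at step 3); 4 moves as required.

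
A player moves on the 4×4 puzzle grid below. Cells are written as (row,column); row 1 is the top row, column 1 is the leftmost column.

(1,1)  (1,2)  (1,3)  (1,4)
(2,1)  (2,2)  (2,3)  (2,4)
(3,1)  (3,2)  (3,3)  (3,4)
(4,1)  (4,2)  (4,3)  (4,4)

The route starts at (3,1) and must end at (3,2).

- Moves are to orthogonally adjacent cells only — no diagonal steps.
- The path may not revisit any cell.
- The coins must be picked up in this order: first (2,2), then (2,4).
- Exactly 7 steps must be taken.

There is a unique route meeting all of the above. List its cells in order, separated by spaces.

(3,1) (2,1) (2,2) (2,3) (2,4) (3,4) (3,3) (3,2)

The waypoints must appear in the order (2,2), (2,4), with no cell reused.
Route from (3,1): up to (2,1), 3× right (reaching (2,4)), down to (3,4), 2× left (reaching (3,2)) — 7 moves in all.
Check: order respected ((2,2) at step 2, (2,4) at step 4); 7 moves as required.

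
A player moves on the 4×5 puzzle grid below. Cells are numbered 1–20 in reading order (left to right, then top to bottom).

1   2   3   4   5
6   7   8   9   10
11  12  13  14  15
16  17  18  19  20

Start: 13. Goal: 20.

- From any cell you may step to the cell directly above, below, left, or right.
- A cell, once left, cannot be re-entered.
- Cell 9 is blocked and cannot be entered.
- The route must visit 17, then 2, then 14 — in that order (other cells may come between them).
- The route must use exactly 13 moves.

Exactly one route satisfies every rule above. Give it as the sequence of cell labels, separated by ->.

The waypoints must appear in the order 17, 2, 14, with no cell reused.
Route from 13: down to 18, left to 17, 3× up (reaching 2), 3× right (reaching 5), 2× down (reaching 15), left to 14, down to 19, right to 20 — 13 moves in all.
Check: order respected (17 at step 2, 2 at step 5, 14 at step 11); 13 moves as required.

13 -> 18 -> 17 -> 12 -> 7 -> 2 -> 3 -> 4 -> 5 -> 10 -> 15 -> 14 -> 19 -> 20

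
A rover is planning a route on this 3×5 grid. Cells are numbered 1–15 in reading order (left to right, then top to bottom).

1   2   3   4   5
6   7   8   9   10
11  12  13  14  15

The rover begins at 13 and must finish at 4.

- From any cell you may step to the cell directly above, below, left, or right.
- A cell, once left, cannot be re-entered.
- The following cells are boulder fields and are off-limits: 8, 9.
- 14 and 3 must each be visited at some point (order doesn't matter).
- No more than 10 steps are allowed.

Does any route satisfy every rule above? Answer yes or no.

Exhausting the options from 13, every branch either dead-ends against blocked cells, would have to re-enter a cell already used, runs past the 10-move limit, or reaches the goal with a constraint still unmet.

no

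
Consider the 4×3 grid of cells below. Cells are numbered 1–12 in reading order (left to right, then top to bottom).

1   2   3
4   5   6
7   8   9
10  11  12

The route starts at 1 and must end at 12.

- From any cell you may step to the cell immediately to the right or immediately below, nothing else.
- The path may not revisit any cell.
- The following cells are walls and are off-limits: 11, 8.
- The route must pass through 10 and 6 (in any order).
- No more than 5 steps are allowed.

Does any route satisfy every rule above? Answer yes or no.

no

10 is below but to the left of 6: going 6 → 10 would need a leftward move and 10 → 6 an upward move, so no right/down-only route can visit both required cells.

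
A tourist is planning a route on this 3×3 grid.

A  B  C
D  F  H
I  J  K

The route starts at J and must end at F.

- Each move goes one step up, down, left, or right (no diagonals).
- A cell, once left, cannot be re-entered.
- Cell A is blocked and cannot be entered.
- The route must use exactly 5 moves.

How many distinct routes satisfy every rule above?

1

Need simple routes of exactly 5 moves from J to F (Manhattan distance 1, so 2 moves are spent on a detour and 2 undoing it).
Enumerating: J K H C B F.
That gives 1 route.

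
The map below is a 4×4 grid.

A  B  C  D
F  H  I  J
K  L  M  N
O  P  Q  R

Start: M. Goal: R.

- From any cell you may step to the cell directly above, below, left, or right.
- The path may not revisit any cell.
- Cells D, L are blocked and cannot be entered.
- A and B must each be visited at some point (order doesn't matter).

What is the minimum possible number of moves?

10

Any route passes through A and B in some order between M and R. Summing Manhattan distances along each leg and taking the cheapest ordering (M → B → A → R) gives a lower bound of 3 + 1 + 6 = 10 moves.
A route of 10 moves achieves this: M → I → C → B → A → F → K → O → P → Q → R.
Since 10 matches the lower bound, it is optimal.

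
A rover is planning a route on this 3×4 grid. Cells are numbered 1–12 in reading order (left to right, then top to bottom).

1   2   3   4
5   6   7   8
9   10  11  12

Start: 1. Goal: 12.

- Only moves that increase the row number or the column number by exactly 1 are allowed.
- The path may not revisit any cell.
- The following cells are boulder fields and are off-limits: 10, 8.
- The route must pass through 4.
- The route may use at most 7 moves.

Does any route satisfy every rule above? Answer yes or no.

no

Every right/down route from 4 to 12 runs into a blocked cell, so that leg cannot be completed.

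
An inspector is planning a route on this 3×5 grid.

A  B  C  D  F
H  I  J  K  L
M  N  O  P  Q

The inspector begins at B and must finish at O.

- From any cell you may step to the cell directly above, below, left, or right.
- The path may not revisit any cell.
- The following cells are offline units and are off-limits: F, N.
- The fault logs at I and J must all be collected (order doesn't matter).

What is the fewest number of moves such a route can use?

Any route passes through I and J in some order between B and O. Summing Manhattan distances along each leg and taking the cheapest ordering (B → I → J → O) gives a lower bound of 1 + 1 + 1 = 3 moves.
A route of 3 moves achieves this: B → I → J → O.
Since 3 matches the lower bound, it is optimal.

3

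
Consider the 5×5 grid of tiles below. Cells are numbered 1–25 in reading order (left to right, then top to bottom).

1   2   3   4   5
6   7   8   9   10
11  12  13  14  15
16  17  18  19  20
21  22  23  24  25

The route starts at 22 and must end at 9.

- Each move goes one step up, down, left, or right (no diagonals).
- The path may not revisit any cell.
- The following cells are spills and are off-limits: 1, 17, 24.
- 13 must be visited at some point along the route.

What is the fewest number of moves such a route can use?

5

Any route passes through 13 somewhere between 22 and 9. Summing Manhattan distances along the two legs (22 → 13 → 9) gives a lower bound of 3 + 2 = 5 moves.
A route of 5 moves achieves this: 22 → 23 → 18 → 13 → 8 → 9.
Since 5 matches the lower bound, it is optimal.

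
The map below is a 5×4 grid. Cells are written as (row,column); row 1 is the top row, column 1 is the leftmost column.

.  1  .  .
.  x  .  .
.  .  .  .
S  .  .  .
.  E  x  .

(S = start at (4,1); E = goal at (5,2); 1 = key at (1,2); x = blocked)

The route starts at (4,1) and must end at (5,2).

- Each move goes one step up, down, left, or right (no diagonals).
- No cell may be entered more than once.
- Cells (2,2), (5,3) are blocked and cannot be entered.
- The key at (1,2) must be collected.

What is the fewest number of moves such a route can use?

Any route passes through (1,2) somewhere between (4,1) and (5,2). Summing Manhattan distances along the two legs ((4,1) → (1,2) → (5,2)) gives a lower bound of 4 + 4 = 8 moves.
That bound ignores the blocked cells. Measuring each leg by the fewest moves that actually steer around them ((4,1)→(1,2): 4; (1,2)→(5,2): 6) raises the lower bound to 10.
A route of 10 moves exists: (4,1) → (3,1) → (2,1) → (1,1) → (1,2) → (1,3) → (2,3) → (3,3) → (4,3) → (4,2) → (5,2).
Since 10 matches that lower bound, it is optimal.

10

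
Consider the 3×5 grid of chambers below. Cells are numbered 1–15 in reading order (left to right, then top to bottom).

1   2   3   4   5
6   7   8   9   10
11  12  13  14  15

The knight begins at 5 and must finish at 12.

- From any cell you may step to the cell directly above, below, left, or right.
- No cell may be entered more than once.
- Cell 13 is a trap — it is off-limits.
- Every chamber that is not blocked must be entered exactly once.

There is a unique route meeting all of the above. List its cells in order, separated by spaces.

Need to visit all 14 open cells exactly once, starting at 5 and ending at 12.
Cell 1 has only two open neighbours (6 and 2), so the path must pass straight through it: one of those is the cell it's entered from and the other is where it exits.
Route from 5: 2× down (reaching 15), left to 14, 2× up (reaching 4), left to 3, down to 8, left to 7, up to 2, left to 1, 2× down (reaching 11), right to 12 — 13 moves in all.
Check: all 14 open cells covered.

5 10 15 14 9 4 3 8 7 2 1 6 11 12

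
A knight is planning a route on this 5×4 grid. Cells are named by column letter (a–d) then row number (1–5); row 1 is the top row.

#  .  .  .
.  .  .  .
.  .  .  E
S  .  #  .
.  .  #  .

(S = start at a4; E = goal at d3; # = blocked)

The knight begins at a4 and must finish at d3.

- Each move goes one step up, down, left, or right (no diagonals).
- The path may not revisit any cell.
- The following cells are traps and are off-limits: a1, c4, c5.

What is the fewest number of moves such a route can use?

The Manhattan distance from a4 to d3 is |4−3| + |1−4| = 4, so at least 4 moves are needed.
A route of 4 moves achieves this: a4 → a3 → b3 → c3 → d3.
Since 4 matches the lower bound, it is optimal.

4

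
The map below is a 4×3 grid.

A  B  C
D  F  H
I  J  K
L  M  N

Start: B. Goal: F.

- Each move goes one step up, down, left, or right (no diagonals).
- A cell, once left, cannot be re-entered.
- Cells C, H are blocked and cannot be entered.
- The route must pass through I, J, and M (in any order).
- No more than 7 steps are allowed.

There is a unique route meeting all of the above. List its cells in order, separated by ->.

Any route must reach I, J, and M and still end at F within 7 moves, so the order of the required stops is forced.
Route from B: left to A, 3× down (reaching L), right to M, 2× up (reaching F) — 7 moves in all.
Check: all required cells visited; 7 ≤ 7 moves.

B -> A -> D -> I -> L -> M -> J -> F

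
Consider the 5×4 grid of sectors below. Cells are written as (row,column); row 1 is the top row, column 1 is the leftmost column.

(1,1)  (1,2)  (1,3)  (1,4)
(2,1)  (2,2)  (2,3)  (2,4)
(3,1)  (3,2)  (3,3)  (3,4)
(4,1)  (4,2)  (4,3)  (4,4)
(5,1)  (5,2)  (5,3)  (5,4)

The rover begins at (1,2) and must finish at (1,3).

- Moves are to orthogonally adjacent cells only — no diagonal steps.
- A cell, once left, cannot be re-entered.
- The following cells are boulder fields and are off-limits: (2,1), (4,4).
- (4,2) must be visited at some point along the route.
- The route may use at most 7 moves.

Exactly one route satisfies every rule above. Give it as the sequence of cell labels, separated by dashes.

The 7-move cap with required stops at (4,2) leaves no slack for detours.
Route from (1,2): 3× down (reaching (4,2)), right to (4,3), 3× up (reaching (1,3)) — 7 moves in all.
Check: all required cells visited; 7 ≤ 7 moves.

(1,2) - (2,2) - (3,2) - (4,2) - (4,3) - (3,3) - (2,3) - (1,3)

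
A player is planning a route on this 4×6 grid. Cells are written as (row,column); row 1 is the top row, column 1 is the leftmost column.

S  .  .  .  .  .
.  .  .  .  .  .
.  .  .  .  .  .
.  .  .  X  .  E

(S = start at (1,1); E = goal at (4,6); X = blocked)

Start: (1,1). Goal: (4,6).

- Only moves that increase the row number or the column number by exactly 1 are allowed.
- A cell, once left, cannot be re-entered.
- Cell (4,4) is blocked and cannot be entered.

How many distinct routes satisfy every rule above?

36

A right/down-only route from (1,1) to (4,6) makes exactly 3 down-moves and 5 right-moves in some order.
With no other constraints that would be C(8,3) = 56 routes.
Subtract routes through each blocked cell (inclusion–exclusion for overlaps): − through (4,4): 20 → 36.
That gives 36 routes.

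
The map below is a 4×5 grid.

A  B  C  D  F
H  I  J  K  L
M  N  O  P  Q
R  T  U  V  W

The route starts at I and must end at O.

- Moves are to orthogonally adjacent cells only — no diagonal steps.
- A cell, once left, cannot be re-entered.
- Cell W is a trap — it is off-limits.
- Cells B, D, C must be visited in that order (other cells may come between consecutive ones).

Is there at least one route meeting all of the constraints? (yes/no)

yes

One route that works: I → B → A → H → M → R → T → U → V → P → K → D → C → J → O.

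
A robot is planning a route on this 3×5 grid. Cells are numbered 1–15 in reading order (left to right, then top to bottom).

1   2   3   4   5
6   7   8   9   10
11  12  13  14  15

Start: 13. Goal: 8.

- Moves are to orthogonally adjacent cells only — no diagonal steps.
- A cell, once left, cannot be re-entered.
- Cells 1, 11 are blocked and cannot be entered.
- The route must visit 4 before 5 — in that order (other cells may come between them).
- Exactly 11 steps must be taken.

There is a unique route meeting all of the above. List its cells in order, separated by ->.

13 -> 12 -> 7 -> 2 -> 3 -> 4 -> 5 -> 10 -> 15 -> 14 -> 9 -> 8

The waypoints must appear in the order 4, 5, with no cell reused.
Route from 13: left to 12, 2× up (reaching 2), 3× right (reaching 5), 2× down (reaching 15), left to 14, up to 9, left to 8 — 11 moves in all.
Check: order respected (4 at step 5, 5 at step 6); 11 moves as required.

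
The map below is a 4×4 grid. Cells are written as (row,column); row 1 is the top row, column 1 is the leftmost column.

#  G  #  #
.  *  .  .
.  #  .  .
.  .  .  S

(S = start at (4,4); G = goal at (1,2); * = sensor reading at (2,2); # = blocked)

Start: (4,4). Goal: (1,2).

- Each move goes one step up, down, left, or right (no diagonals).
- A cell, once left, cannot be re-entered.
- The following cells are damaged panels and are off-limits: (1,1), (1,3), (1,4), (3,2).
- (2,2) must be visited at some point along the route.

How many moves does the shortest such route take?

Any route passes through (2,2) somewhere between (4,4) and (1,2). Summing Manhattan distances along the two legs ((4,4) → (2,2) → (1,2)) gives a lower bound of 4 + 1 = 5 moves.
A route of 5 moves achieves this: (4,4) → (3,4) → (2,4) → (2,3) → (2,2) → (1,2).
Since 5 matches the lower bound, it is optimal.

5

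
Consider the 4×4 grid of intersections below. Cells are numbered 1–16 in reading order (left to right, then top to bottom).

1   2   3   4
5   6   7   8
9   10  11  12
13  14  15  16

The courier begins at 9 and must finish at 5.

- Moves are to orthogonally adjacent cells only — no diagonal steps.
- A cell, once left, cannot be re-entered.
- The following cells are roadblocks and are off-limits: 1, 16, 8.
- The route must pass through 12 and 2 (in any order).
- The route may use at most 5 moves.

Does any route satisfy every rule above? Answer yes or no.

no

12 must be visited but has only one open neighbour (11), and it is neither the start nor the goal — the route would have to enter and leave through 11, re-entering it.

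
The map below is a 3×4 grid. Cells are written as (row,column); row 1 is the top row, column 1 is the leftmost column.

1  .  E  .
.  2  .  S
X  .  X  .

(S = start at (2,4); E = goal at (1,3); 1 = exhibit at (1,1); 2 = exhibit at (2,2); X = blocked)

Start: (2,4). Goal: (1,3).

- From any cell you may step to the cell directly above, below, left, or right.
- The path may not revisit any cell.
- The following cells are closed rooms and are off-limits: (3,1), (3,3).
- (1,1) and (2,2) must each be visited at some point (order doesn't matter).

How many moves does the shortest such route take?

6

Any route passes through (1,1) and (2,2) in some order between (2,4) and (1,3). Summing Manhattan distances along each leg and taking the cheapest ordering ((2,4) → (2,2) → (1,1) → (1,3)) gives a lower bound of 2 + 2 + 2 = 6 moves.
A route of 6 moves achieves this: (2,4) → (2,3) → (2,2) → (2,1) → (1,1) → (1,2) → (1,3).
Since 6 matches the lower bound, it is optimal.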